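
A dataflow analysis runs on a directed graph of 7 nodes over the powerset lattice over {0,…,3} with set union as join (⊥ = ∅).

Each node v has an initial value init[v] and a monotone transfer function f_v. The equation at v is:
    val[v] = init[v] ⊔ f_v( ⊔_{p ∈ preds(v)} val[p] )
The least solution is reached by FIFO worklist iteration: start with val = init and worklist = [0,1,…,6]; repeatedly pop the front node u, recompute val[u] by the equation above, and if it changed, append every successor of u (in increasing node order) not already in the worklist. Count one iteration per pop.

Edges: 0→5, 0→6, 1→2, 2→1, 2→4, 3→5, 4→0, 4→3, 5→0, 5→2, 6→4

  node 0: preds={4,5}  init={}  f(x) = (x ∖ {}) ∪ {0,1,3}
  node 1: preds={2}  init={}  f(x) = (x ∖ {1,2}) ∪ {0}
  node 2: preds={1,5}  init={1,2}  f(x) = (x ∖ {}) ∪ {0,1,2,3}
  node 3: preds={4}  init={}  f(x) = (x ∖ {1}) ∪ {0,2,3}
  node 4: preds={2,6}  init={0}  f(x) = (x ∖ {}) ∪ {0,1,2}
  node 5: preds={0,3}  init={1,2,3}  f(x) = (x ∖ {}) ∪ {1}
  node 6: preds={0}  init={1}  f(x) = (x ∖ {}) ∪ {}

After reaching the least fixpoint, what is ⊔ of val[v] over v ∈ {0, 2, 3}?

{0,1,2,3}

Trace (12 dequeues):
  [1] u=0 | in {0,1,2,3} | out {0,1,2,3} | prev {} | push {}
  [2] u=1 | in {1,2} | out {0} | prev {} | push {}
  [3] u=2 | in {0,1,2,3} | out {0,1,2,3} | prev {1,2} | push {1}
  [4] u=3 | in {0} | out {0,2,3} | prev {} | push {}
  [5] u=4 | in {0,1,2,3} | out {0,1,2,3} | prev {0} | push {0,3}
  [6] u=5 | in {0,1,2,3} | out {0,1,2,3} | prev {1,2,3} | push {2}
  [7] u=6 | in {0,1,2,3} | out {0,1,2,3} | prev {1} | push {4}
  [8] u=1 | in {0,1,2,3} | out {0,3} | prev {0} | push {}
  [9] u=0 | in {0,1,2,3} | out {0,1,2,3} | ==
  [10] u=3 | in {0,1,2,3} | out {0,2,3} | ==
  [11] u=2 | in {0,1,2,3} | out {0,1,2,3} | ==
  [12] u=4 | in {0,1,2,3} | out {0,1,2,3} | ==

Converged values:
  [0] {0,1,2,3}
  [1] {0,3}
  [2] {0,1,2,3}
  [3] {0,2,3}
  [4] {0,1,2,3}
  [5] {0,1,2,3}
  [6] {0,1,2,3}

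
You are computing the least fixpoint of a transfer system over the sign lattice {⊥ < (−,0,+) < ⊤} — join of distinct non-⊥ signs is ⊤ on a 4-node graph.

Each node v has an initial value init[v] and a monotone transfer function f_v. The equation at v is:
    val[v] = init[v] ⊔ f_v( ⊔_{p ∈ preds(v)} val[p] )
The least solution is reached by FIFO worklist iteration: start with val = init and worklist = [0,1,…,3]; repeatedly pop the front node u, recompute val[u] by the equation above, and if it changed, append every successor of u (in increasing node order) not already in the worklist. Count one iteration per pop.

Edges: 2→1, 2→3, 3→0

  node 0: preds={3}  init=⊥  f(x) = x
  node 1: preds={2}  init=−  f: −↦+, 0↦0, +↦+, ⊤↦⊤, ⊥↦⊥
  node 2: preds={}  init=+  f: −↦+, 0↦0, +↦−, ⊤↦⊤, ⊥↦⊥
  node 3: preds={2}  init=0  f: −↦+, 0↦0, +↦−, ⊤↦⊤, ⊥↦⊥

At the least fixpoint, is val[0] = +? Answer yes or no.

no

Worklist (5 pops):
  #1 pop 0: in=0 → 0 (was ⊥); enqueue []
  #2 pop 1: in=+ → ⊤ (was −); enqueue []
  #3 pop 2: in=⊥ → + (no change)
  #4 pop 3: in=+ → ⊤ (was 0); enqueue [0]
  #5 pop 0: in=⊤ → ⊤ (was 0); enqueue []

Fixpoint:
  val[0] = ⊤
  val[1] = ⊤
  val[2] = +
  val[3] = ⊤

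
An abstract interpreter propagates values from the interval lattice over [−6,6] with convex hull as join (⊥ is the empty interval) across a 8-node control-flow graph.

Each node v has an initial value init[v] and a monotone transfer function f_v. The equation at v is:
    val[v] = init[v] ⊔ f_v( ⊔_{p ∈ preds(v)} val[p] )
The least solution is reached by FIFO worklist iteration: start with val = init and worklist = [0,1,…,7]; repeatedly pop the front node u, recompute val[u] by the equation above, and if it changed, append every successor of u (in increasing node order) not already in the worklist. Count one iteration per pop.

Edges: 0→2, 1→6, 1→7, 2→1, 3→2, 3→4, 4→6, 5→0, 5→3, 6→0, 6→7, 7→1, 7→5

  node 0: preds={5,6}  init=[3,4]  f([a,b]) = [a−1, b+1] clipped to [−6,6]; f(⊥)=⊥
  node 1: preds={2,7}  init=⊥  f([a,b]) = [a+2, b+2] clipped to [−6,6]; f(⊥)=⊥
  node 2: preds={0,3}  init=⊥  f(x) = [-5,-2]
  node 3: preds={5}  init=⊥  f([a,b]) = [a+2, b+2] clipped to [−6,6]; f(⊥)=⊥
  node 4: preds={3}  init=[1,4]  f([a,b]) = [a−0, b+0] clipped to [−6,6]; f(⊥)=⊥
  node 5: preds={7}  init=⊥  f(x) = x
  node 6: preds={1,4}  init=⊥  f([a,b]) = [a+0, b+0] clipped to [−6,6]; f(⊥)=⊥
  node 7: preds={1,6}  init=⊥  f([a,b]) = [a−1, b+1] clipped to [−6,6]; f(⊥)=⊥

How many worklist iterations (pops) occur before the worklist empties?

26

Worklist (26 pops):
  #1 pop 0: in=⊥ → [3,4] (no change)
  #2 pop 1: in=⊥ → ⊥ (no change)
  #3 pop 2: in=[3,4] → [-5,-2] (was ⊥); enqueue [1]
  #4 pop 3: in=⊥ → ⊥ (no change)
  #5 pop 4: in=⊥ → [1,4] (no change)
  #6 pop 5: in=⊥ → ⊥ (no change)
  #7 pop 6: in=[1,4] → [1,4] (was ⊥); enqueue [0]
  #8 pop 7: in=[1,4] → [0,5] (was ⊥); enqueue [5]
  #9 pop 1: in=[-5,5] → [-3,6] (was ⊥); enqueue [6,7]
  #10 pop 0: in=[1,4] → [0,5] (was [3,4]); enqueue [2]
  #11 pop 5: in=[0,5] → [0,5] (was ⊥); enqueue [0,3]
  #12 pop 6: in=[-3,6] → [-3,6] (was [1,4]); enqueue []
  #13 pop 7: in=[-3,6] → [-4,6] (was [0,5]); enqueue [1,5]
  #14 pop 2: in=[0,5] → [-5,-2] (no change)
  #15 pop 0: in=[-3,6] → [-4,6] (was [0,5]); enqueue [2]
  #16 pop 3: in=[0,5] → [2,6] (was ⊥); enqueue [4]
  #17 pop 1: in=[-5,6] → [-3,6] (no change)
  #18 pop 5: in=[-4,6] → [-4,6] (was [0,5]); enqueue [0,3]
  #19 pop 2: in=[-4,6] → [-5,-2] (no change)
  #20 pop 4: in=[2,6] → [1,6] (was [1,4]); enqueue [6]
  #21 pop 0: in=[-4,6] → [-5,6] (was [-4,6]); enqueue [2]
  #22 pop 3: in=[-4,6] → [-2,6] (was [2,6]); enqueue [4]
  #23 pop 6: in=[-3,6] → [-3,6] (no change)
  #24 pop 2: in=[-5,6] → [-5,-2] (no change)
  #25 pop 4: in=[-2,6] → [-2,6] (was [1,6]); enqueue [6]
  #26 pop 6: in=[-3,6] → [-3,6] (no change)

Fixpoint:
  val[0] = [-5,6]
  val[1] = [-3,6]
  val[2] = [-5,-2]
  val[3] = [-2,6]
  val[4] = [-2,6]
  val[5] = [-4,6]
  val[6] = [-3,6]
  val[7] = [-4,6]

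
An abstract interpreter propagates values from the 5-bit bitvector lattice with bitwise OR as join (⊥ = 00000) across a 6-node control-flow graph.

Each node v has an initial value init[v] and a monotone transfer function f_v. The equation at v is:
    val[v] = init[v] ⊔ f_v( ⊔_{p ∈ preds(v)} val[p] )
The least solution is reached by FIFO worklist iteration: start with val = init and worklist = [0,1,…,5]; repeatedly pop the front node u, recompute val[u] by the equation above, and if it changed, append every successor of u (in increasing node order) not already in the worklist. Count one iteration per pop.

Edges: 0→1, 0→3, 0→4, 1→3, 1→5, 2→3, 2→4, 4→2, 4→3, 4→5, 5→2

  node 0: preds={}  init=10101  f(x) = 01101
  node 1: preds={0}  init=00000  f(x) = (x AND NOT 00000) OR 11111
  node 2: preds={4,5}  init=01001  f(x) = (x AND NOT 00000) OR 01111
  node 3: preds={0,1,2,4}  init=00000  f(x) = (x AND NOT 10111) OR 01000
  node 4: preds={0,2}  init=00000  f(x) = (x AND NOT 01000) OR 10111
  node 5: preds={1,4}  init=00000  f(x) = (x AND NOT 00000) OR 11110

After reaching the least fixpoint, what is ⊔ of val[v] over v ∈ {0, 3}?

Iteration log — 9 steps:
  step 1. node 0  ⊔preds=00000  new=11101  old=10101  +wl: 
  step 2. node 1  ⊔preds=11101  new=11111  old=00000  +wl: 
  step 3. node 2  ⊔preds=00000  new=01111  old=01001  +wl: 
  step 4. node 3  ⊔preds=11111  new=01000  old=00000  +wl: 
  step 5. node 4  ⊔preds=11111  new=10111  old=00000  +wl: 2,3
  step 6. node 5  ⊔preds=11111  new=11111  old=00000  +wl: 
  step 7. node 2  ⊔preds=11111  new=11111  old=01111  +wl: 4
  step 8. node 3  ⊔preds=11111  new=01000  stable
  step 9. node 4  ⊔preds=11111  new=10111  stable

Least fixpoint reached:
  node 0: 11101
  node 1: 11111
  node 2: 11111
  node 3: 01000
  node 4: 10111
  node 5: 11111

11101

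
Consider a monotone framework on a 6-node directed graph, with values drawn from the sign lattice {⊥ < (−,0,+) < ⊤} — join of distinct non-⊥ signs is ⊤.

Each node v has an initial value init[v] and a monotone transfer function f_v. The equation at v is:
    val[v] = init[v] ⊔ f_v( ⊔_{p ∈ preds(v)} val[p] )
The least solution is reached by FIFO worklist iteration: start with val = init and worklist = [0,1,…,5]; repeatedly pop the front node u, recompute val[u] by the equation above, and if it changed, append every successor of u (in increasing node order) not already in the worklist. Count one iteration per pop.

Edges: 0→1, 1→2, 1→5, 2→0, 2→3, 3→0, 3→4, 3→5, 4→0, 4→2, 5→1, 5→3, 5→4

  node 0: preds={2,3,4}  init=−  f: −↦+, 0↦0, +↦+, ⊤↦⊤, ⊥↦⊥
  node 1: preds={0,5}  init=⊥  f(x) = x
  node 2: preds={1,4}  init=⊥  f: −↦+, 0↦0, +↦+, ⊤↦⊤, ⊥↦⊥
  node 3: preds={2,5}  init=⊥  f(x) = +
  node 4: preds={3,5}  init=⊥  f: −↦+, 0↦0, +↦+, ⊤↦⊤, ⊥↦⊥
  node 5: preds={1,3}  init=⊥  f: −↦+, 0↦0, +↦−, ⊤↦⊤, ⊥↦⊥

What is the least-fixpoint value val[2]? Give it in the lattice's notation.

⊤

Trace (14 dequeues):
  [1] u=0 | in ⊥ | out − | ==
  [2] u=1 | in − | out − | prev ⊥ | push {}
  [3] u=2 | in − | out + | prev ⊥ | push {0}
  [4] u=3 | in + | out + | prev ⊥ | push {}
  [5] u=4 | in + | out + | prev ⊥ | push {2}
  [6] u=5 | in ⊤ | out ⊤ | prev ⊥ | push {1,3,4}
  [7] u=0 | in + | out ⊤ | prev − | push {}
  [8] u=2 | in ⊤ | out ⊤ | prev + | push {0}
  [9] u=1 | in ⊤ | out ⊤ | prev − | push {2,5}
  [10] u=3 | in ⊤ | out + | ==
  [11] u=4 | in ⊤ | out ⊤ | prev + | push {}
  [12] u=0 | in ⊤ | out ⊤ | ==
  [13] u=2 | in ⊤ | out ⊤ | ==
  [14] u=5 | in ⊤ | out ⊤ | ==

Converged values:
  [0] ⊤
  [1] ⊤
  [2] ⊤
  [3] +
  [4] ⊤
  [5] ⊤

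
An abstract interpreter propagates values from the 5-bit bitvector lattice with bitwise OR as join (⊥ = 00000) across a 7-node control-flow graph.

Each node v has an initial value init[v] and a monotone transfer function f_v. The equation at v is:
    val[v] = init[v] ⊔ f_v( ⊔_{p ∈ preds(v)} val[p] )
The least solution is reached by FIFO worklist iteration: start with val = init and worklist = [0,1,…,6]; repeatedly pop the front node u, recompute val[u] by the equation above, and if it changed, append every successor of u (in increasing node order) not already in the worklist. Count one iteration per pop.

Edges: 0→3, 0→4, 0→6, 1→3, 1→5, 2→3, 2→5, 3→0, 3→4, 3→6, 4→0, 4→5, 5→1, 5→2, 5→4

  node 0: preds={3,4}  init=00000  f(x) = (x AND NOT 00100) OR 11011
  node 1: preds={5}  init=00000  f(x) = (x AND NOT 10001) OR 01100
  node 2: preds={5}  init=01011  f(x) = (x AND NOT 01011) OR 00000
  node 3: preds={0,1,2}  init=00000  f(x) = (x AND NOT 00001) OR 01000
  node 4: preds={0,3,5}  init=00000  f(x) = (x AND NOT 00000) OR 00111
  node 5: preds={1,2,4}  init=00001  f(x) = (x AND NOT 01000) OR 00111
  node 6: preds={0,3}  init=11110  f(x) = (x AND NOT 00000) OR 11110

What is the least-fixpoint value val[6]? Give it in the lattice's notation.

Trace (13 dequeues):
  [1] u=0 | in 00000 | out 11011 | prev 00000 | push {}
  [2] u=1 | in 00001 | out 01100 | prev 00000 | push {}
  [3] u=2 | in 00001 | out 01011 | ==
  [4] u=3 | in 11111 | out 11110 | prev 00000 | push {0}
  [5] u=4 | in 11111 | out 11111 | prev 00000 | push {}
  [6] u=5 | in 11111 | out 10111 | prev 00001 | push {1,2,4}
  [7] u=6 | in 11111 | out 11111 | prev 11110 | push {}
  [8] u=0 | in 11111 | out 11011 | ==
  [9] u=1 | in 10111 | out 01110 | prev 01100 | push {3,5}
  [10] u=2 | in 10111 | out 11111 | prev 01011 | push {}
  [11] u=4 | in 11111 | out 11111 | ==
  [12] u=3 | in 11111 | out 11110 | ==
  [13] u=5 | in 11111 | out 10111 | ==

Converged values:
  [0] 11011
  [1] 01110
  [2] 11111
  [3] 11110
  [4] 11111
  [5] 10111
  [6] 11111

11111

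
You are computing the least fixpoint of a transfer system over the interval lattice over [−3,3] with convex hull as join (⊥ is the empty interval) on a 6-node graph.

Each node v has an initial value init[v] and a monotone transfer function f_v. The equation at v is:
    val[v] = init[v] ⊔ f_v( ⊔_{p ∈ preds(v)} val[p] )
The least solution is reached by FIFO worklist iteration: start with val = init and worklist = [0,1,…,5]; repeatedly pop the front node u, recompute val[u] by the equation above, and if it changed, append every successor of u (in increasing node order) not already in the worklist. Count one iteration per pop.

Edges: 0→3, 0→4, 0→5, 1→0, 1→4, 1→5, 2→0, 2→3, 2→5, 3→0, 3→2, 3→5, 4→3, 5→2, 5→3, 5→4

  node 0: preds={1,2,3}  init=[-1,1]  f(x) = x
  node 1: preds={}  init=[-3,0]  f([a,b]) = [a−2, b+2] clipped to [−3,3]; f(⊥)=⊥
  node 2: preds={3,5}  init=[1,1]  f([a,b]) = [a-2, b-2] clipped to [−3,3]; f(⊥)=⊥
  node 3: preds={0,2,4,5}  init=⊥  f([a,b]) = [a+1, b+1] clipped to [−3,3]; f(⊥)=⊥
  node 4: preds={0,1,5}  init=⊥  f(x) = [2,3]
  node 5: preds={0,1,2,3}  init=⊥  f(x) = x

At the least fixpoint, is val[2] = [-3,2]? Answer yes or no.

no

Iteration log — 16 steps:
  step 1. node 0  ⊔preds=[-3,1]  new=[-3,1]  old=[-1,1]  +wl: 
  step 2. node 1  ⊔preds=⊥  new=[-3,0]  stable
  step 3. node 2  ⊔preds=⊥  new=[1,1]  stable
  step 4. node 3  ⊔preds=[-3,1]  new=[-2,2]  old=⊥  +wl: 0,2
  step 5. node 4  ⊔preds=[-3,1]  new=[2,3]  old=⊥  +wl: 3
  step 6. node 5  ⊔preds=[-3,2]  new=[-3,2]  old=⊥  +wl: 4
  step 7. node 0  ⊔preds=[-3,2]  new=[-3,2]  old=[-3,1]  +wl: 5
  step 8. node 2  ⊔preds=[-3,2]  new=[-3,1]  old=[1,1]  +wl: 0
  step 9. node 3  ⊔preds=[-3,3]  new=[-2,3]  old=[-2,2]  +wl: 2
  step 10. node 4  ⊔preds=[-3,2]  new=[2,3]  stable
  step 11. node 5  ⊔preds=[-3,3]  new=[-3,3]  old=[-3,2]  +wl: 3,4
  step 12. node 0  ⊔preds=[-3,3]  new=[-3,3]  old=[-3,2]  +wl: 5
  step 13. node 2  ⊔preds=[-3,3]  new=[-3,1]  stable
  step 14. node 3  ⊔preds=[-3,3]  new=[-2,3]  stable
  step 15. node 4  ⊔preds=[-3,3]  new=[2,3]  stable
  step 16. node 5  ⊔preds=[-3,3]  new=[-3,3]  stable

Least fixpoint reached:
  node 0: [-3,3]
  node 1: [-3,0]
  node 2: [-3,1]
  node 3: [-2,3]
  node 4: [2,3]
  node 5: [-3,3]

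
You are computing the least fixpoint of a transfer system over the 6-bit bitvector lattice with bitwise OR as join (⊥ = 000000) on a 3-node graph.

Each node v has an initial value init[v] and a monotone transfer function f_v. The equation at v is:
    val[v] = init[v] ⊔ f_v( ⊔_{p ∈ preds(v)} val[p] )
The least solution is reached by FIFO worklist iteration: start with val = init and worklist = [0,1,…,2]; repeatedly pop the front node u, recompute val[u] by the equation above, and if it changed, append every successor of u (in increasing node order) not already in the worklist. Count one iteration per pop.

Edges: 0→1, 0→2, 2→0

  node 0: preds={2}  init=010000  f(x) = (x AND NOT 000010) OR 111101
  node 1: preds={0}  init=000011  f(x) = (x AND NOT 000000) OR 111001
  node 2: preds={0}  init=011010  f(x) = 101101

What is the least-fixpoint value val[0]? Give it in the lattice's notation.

111101

Iteration log — 4 steps:
  step 1. node 0  ⊔preds=011010  new=111101  old=010000  +wl: 
  step 2. node 1  ⊔preds=111101  new=111111  old=000011  +wl: 
  step 3. node 2  ⊔preds=111101  new=111111  old=011010  +wl: 0
  step 4. node 0  ⊔preds=111111  new=111101  stable

Least fixpoint reached:
  node 0: 111101
  node 1: 111111
  node 2: 111111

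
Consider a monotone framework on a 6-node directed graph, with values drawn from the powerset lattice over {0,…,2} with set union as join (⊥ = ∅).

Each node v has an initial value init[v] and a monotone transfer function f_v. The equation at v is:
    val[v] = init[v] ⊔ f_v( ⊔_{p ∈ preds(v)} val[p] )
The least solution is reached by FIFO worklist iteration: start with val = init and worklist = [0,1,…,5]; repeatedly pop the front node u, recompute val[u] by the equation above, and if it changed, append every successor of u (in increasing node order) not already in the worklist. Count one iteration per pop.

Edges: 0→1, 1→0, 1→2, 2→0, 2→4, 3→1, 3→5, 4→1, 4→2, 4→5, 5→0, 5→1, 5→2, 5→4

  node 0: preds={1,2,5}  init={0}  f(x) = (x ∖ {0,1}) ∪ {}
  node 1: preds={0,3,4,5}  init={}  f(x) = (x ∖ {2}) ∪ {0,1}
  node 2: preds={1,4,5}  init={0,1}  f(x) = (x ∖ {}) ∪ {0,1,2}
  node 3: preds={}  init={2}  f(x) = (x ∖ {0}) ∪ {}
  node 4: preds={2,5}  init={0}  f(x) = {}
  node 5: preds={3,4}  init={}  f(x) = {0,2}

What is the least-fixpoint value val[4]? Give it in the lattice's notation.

Worklist (10 pops):
  #1 pop 0: in={0,1} → {0} (no change)
  #2 pop 1: in={0,2} → {0,1} (was {}); enqueue [0]
  #3 pop 2: in={0,1} → {0,1,2} (was {0,1}); enqueue []
  #4 pop 3: in={} → {2} (no change)
  #5 pop 4: in={0,1,2} → {0} (no change)
  #6 pop 5: in={0,2} → {0,2} (was {}); enqueue [1,2,4]
  #7 pop 0: in={0,1,2} → {0,2} (was {0}); enqueue []
  #8 pop 1: in={0,2} → {0,1} (no change)
  #9 pop 2: in={0,1,2} → {0,1,2} (no change)
  #10 pop 4: in={0,1,2} → {0} (no change)

Fixpoint:
  val[0] = {0,2}
  val[1] = {0,1}
  val[2] = {0,1,2}
  val[3] = {2}
  val[4] = {0}
  val[5] = {0,2}

{0}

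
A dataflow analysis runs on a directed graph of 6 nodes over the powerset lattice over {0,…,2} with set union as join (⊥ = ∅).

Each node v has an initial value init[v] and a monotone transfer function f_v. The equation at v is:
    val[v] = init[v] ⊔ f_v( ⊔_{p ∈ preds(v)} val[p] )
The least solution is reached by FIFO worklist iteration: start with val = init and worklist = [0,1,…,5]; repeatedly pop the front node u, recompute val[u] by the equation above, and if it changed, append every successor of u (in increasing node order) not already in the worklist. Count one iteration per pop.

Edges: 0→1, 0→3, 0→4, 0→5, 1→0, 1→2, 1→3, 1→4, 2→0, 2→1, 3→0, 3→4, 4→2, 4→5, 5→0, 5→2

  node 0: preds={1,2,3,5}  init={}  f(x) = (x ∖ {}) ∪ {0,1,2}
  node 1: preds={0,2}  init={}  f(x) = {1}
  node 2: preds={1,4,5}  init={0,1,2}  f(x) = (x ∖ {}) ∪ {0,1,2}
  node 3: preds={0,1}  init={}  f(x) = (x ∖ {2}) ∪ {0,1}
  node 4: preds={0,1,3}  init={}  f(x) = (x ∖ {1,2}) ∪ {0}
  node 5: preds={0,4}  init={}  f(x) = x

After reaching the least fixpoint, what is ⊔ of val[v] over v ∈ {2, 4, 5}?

{0,1,2}

Trace (8 dequeues):
  [1] u=0 | in {0,1,2} | out {0,1,2} | prev {} | push {}
  [2] u=1 | in {0,1,2} | out {1} | prev {} | push {0}
  [3] u=2 | in {1} | out {0,1,2} | ==
  [4] u=3 | in {0,1,2} | out {0,1} | prev {} | push {}
  [5] u=4 | in {0,1,2} | out {0} | prev {} | push {2}
  [6] u=5 | in {0,1,2} | out {0,1,2} | prev {} | push {}
  [7] u=0 | in {0,1,2} | out {0,1,2} | ==
  [8] u=2 | in {0,1,2} | out {0,1,2} | ==

Converged values:
  [0] {0,1,2}
  [1] {1}
  [2] {0,1,2}
  [3] {0,1}
  [4] {0}
  [5] {0,1,2}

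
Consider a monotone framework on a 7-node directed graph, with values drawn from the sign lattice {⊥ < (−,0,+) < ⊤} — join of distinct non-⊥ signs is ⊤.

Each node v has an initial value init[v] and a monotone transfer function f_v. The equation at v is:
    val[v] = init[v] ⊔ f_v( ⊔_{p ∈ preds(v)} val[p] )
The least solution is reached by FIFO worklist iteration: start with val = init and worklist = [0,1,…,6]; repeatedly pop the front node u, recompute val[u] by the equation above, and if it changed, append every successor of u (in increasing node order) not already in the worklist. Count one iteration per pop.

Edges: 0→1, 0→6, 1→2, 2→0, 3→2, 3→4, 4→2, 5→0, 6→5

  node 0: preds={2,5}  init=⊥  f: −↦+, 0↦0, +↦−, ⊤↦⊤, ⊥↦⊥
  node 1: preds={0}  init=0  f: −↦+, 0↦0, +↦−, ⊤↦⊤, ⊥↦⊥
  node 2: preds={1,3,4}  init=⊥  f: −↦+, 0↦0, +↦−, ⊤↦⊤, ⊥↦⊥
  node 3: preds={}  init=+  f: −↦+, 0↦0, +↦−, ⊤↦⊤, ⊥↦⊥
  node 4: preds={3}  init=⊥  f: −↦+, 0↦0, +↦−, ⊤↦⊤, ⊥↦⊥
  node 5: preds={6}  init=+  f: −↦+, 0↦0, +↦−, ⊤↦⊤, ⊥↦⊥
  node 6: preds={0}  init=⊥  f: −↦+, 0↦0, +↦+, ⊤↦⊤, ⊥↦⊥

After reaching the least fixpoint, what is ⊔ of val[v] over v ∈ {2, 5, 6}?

⊤

Trace (14 dequeues):
  [1] u=0 | in + | out − | prev ⊥ | push {}
  [2] u=1 | in − | out ⊤ | prev 0 | push {}
  [3] u=2 | in ⊤ | out ⊤ | prev ⊥ | push {0}
  [4] u=3 | in ⊥ | out + | ==
  [5] u=4 | in + | out − | prev ⊥ | push {2}
  [6] u=5 | in ⊥ | out + | ==
  [7] u=6 | in − | out + | prev ⊥ | push {5}
  [8] u=0 | in ⊤ | out ⊤ | prev − | push {1,6}
  [9] u=2 | in ⊤ | out ⊤ | ==
  [10] u=5 | in + | out ⊤ | prev + | push {0}
  [11] u=1 | in ⊤ | out ⊤ | ==
  [12] u=6 | in ⊤ | out ⊤ | prev + | push {5}
  [13] u=0 | in ⊤ | out ⊤ | ==
  [14] u=5 | in ⊤ | out ⊤ | ==

Converged values:
  [0] ⊤
  [1] ⊤
  [2] ⊤
  [3] +
  [4] −
  [5] ⊤
  [6] ⊤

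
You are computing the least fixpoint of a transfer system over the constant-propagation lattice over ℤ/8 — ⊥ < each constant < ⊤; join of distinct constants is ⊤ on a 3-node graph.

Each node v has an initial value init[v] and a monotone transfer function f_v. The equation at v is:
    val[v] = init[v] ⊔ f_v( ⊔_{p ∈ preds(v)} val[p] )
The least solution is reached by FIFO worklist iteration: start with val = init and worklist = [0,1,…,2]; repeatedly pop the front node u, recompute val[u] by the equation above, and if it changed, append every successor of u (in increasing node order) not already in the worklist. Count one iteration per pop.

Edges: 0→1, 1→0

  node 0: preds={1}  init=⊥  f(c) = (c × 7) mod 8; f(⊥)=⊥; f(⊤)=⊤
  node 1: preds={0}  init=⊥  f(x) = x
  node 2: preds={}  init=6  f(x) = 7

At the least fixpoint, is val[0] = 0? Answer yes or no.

no

Worklist (3 pops):
  #1 pop 0: in=⊥ → ⊥ (no change)
  #2 pop 1: in=⊥ → ⊥ (no change)
  #3 pop 2: in=⊥ → ⊤ (was 6); enqueue []

Fixpoint:
  val[0] = ⊥
  val[1] = ⊥
  val[2] = ⊤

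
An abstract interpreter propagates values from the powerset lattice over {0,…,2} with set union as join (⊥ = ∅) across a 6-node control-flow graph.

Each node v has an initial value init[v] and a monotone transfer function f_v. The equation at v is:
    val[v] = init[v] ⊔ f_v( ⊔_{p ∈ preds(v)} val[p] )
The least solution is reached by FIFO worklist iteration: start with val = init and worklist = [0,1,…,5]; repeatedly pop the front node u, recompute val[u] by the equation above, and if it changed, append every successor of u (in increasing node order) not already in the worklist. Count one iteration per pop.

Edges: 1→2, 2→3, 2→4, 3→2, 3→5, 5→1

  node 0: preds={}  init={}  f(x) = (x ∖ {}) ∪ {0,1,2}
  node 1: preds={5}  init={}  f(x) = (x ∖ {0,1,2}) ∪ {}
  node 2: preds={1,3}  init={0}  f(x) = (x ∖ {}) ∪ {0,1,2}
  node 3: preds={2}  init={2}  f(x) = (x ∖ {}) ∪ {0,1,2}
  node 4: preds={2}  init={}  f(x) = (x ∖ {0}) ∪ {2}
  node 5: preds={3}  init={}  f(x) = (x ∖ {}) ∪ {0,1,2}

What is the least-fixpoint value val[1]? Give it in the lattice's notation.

{}

Worklist (8 pops):
  #1 pop 0: in={} → {0,1,2} (was {}); enqueue []
  #2 pop 1: in={} → {} (no change)
  #3 pop 2: in={2} → {0,1,2} (was {0}); enqueue []
  #4 pop 3: in={0,1,2} → {0,1,2} (was {2}); enqueue [2]
  #5 pop 4: in={0,1,2} → {1,2} (was {}); enqueue []
  #6 pop 5: in={0,1,2} → {0,1,2} (was {}); enqueue [1]
  #7 pop 2: in={0,1,2} → {0,1,2} (no change)
  #8 pop 1: in={0,1,2} → {} (no change)

Fixpoint:
  val[0] = {0,1,2}
  val[1] = {}
  val[2] = {0,1,2}
  val[3] = {0,1,2}
  val[4] = {1,2}
  val[5] = {0,1,2}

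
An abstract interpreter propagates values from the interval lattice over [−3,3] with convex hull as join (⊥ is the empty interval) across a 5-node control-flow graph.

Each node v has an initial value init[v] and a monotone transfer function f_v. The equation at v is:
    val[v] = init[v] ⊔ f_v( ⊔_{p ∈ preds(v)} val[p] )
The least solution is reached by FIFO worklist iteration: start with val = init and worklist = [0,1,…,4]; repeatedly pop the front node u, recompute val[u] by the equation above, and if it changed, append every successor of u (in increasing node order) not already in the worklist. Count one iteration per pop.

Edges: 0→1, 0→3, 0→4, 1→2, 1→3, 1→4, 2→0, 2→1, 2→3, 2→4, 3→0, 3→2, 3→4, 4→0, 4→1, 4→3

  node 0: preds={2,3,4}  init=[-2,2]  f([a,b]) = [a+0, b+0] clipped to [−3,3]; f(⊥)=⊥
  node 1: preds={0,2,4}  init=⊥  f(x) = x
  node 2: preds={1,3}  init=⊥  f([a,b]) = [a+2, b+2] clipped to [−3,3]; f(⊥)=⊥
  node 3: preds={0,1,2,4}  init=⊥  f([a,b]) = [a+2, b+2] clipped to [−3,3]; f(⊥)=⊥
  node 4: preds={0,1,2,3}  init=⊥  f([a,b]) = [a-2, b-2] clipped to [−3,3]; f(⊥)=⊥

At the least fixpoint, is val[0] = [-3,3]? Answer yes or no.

Trace (13 dequeues):
  [1] u=0 | in ⊥ | out [-2,2] | ==
  [2] u=1 | in [-2,2] | out [-2,2] | prev ⊥ | push {}
  [3] u=2 | in [-2,2] | out [0,3] | prev ⊥ | push {0,1}
  [4] u=3 | in [-2,3] | out [0,3] | prev ⊥ | push {2}
  [5] u=4 | in [-2,3] | out [-3,1] | prev ⊥ | push {3}
  [6] u=0 | in [-3,3] | out [-3,3] | prev [-2,2] | push {4}
  [7] u=1 | in [-3,3] | out [-3,3] | prev [-2,2] | push {}
  [8] u=2 | in [-3,3] | out [-1,3] | prev [0,3] | push {0,1}
  [9] u=3 | in [-3,3] | out [-1,3] | prev [0,3] | push {2}
  [10] u=4 | in [-3,3] | out [-3,1] | ==
  [11] u=0 | in [-3,3] | out [-3,3] | ==
  [12] u=1 | in [-3,3] | out [-3,3] | ==
  [13] u=2 | in [-3,3] | out [-1,3] | ==

Converged values:
  [0] [-3,3]
  [1] [-3,3]
  [2] [-1,3]
  [3] [-1,3]
  [4] [-3,1]

yes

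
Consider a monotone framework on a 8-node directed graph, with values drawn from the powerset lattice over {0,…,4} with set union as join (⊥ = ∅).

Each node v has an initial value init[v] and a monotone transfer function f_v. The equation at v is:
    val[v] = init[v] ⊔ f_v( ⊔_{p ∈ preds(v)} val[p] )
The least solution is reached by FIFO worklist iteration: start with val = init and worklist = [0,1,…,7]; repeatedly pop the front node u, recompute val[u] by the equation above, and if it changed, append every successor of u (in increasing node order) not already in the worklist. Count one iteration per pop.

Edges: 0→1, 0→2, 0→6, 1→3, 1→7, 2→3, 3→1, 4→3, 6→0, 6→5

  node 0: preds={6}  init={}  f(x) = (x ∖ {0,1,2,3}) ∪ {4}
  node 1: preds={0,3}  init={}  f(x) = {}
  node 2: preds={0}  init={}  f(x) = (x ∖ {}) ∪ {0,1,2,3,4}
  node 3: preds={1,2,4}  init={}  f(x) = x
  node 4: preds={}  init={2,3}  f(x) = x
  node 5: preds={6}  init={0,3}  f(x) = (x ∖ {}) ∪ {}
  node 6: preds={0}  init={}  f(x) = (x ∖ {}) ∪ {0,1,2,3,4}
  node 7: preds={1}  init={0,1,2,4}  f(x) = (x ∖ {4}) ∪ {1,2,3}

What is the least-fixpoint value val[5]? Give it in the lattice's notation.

{0,1,2,3,4}

Iteration log — 11 steps:
  step 1. node 0  ⊔preds={}  new={4}  old={}  +wl: 
  step 2. node 1  ⊔preds={4}  new={}  stable
  step 3. node 2  ⊔preds={4}  new={0,1,2,3,4}  old={}  +wl: 
  step 4. node 3  ⊔preds={0,1,2,3,4}  new={0,1,2,3,4}  old={}  +wl: 1
  step 5. node 4  ⊔preds={}  new={2,3}  stable
  step 6. node 5  ⊔preds={}  new={0,3}  stable
  step 7. node 6  ⊔preds={4}  new={0,1,2,3,4}  old={}  +wl: 0,5
  step 8. node 7  ⊔preds={}  new={0,1,2,3,4}  old={0,1,2,4}  +wl: 
  step 9. node 1  ⊔preds={0,1,2,3,4}  new={}  stable
  step 10. node 0  ⊔preds={0,1,2,3,4}  new={4}  stable
  step 11. node 5  ⊔preds={0,1,2,3,4}  new={0,1,2,3,4}  old={0,3}  +wl: 

Least fixpoint reached:
  node 0: {4}
  node 1: {}
  node 2: {0,1,2,3,4}
  node 3: {0,1,2,3,4}
  node 4: {2,3}
  node 5: {0,1,2,3,4}
  node 6: {0,1,2,3,4}
  node 7: {0,1,2,3,4}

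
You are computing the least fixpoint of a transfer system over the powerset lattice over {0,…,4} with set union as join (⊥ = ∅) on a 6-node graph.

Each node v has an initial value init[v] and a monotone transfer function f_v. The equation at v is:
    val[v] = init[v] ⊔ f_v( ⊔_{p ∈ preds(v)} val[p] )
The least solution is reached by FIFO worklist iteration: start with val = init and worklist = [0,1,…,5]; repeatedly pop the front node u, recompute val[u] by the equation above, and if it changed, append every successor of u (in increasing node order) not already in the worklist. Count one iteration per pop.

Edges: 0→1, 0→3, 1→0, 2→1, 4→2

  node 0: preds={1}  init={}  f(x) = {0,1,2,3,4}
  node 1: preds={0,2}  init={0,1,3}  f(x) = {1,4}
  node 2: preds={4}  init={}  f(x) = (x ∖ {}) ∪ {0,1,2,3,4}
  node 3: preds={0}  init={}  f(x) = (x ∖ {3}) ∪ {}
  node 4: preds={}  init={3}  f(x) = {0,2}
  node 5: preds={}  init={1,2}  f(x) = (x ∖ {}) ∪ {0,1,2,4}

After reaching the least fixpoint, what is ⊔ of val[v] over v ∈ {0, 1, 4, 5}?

Trace (9 dequeues):
  [1] u=0 | in {0,1,3} | out {0,1,2,3,4} | prev {} | push {}
  [2] u=1 | in {0,1,2,3,4} | out {0,1,3,4} | prev {0,1,3} | push {0}
  [3] u=2 | in {3} | out {0,1,2,3,4} | prev {} | push {1}
  [4] u=3 | in {0,1,2,3,4} | out {0,1,2,4} | prev {} | push {}
  [5] u=4 | in {} | out {0,2,3} | prev {3} | push {2}
  [6] u=5 | in {} | out {0,1,2,4} | prev {1,2} | push {}
  [7] u=0 | in {0,1,3,4} | out {0,1,2,3,4} | ==
  [8] u=1 | in {0,1,2,3,4} | out {0,1,3,4} | ==
  [9] u=2 | in {0,2,3} | out {0,1,2,3,4} | ==

Converged values:
  [0] {0,1,2,3,4}
  [1] {0,1,3,4}
  [2] {0,1,2,3,4}
  [3] {0,1,2,4}
  [4] {0,2,3}
  [5] {0,1,2,4}

{0,1,2,3,4}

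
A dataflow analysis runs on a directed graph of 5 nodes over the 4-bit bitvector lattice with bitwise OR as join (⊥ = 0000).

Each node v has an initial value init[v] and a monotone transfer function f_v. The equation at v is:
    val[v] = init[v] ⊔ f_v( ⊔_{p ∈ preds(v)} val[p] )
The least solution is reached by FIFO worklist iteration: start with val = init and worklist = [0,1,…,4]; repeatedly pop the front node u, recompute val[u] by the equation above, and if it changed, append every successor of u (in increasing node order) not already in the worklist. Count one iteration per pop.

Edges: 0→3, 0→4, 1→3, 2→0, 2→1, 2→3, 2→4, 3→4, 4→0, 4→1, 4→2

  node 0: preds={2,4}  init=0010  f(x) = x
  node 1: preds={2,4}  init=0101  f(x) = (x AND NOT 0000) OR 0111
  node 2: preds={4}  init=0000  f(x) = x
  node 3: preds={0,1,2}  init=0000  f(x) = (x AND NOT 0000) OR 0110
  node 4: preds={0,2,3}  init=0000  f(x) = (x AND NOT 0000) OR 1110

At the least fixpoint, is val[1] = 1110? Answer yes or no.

Trace (12 dequeues):
  [1] u=0 | in 0000 | out 0010 | ==
  [2] u=1 | in 0000 | out 0111 | prev 0101 | push {}
  [3] u=2 | in 0000 | out 0000 | ==
  [4] u=3 | in 0111 | out 0111 | prev 0000 | push {}
  [5] u=4 | in 0111 | out 1111 | prev 0000 | push {0,1,2}
  [6] u=0 | in 1111 | out 1111 | prev 0010 | push {3,4}
  [7] u=1 | in 1111 | out 1111 | prev 0111 | push {}
  [8] u=2 | in 1111 | out 1111 | prev 0000 | push {0,1}
  [9] u=3 | in 1111 | out 1111 | prev 0111 | push {}
  [10] u=4 | in 1111 | out 1111 | ==
  [11] u=0 | in 1111 | out 1111 | ==
  [12] u=1 | in 1111 | out 1111 | ==

Converged values:
  [0] 1111
  [1] 1111
  [2] 1111
  [3] 1111
  [4] 1111

no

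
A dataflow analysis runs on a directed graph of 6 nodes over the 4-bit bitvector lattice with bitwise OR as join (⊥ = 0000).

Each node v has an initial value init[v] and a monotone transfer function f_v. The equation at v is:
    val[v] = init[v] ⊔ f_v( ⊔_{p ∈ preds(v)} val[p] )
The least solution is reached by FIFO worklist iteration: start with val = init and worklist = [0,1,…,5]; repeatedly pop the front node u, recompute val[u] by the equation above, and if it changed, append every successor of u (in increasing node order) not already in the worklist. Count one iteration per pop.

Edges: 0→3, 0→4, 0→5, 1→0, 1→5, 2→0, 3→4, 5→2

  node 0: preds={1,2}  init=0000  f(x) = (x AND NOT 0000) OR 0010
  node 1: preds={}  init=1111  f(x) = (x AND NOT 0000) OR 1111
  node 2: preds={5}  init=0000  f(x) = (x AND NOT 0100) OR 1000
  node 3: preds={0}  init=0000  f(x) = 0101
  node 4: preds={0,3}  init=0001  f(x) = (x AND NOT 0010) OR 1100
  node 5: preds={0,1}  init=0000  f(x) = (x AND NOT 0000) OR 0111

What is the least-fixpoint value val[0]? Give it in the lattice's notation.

1111

Iteration log — 9 steps:
  step 1. node 0  ⊔preds=1111  new=1111  old=0000  +wl: 
  step 2. node 1  ⊔preds=0000  new=1111  stable
  step 3. node 2  ⊔preds=0000  new=1000  old=0000  +wl: 0
  step 4. node 3  ⊔preds=1111  new=0101  old=0000  +wl: 
  step 5. node 4  ⊔preds=1111  new=1101  old=0001  +wl: 
  step 6. node 5  ⊔preds=1111  new=1111  old=0000  +wl: 2
  step 7. node 0  ⊔preds=1111  new=1111  stable
  step 8. node 2  ⊔preds=1111  new=1011  old=1000  +wl: 0
  step 9. node 0  ⊔preds=1111  new=1111  stable

Least fixpoint reached:
  node 0: 1111
  node 1: 1111
  node 2: 1011
  node 3: 0101
  node 4: 1101
  node 5: 1111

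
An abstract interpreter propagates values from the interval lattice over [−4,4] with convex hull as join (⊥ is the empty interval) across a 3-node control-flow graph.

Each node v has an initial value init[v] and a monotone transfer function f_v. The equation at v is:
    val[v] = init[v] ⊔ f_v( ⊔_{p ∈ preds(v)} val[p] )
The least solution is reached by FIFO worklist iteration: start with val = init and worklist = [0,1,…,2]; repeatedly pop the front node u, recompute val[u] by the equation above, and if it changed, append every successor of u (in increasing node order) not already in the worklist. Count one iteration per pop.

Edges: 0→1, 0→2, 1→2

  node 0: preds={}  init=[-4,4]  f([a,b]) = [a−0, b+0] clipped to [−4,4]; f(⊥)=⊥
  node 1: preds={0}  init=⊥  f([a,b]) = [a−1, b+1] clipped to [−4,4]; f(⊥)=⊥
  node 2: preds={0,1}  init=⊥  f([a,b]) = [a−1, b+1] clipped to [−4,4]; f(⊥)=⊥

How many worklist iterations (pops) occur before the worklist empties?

3

Iteration log — 3 steps:
  step 1. node 0  ⊔preds=⊥  new=[-4,4]  stable
  step 2. node 1  ⊔preds=[-4,4]  new=[-4,4]  old=⊥  +wl: 
  step 3. node 2  ⊔preds=[-4,4]  new=[-4,4]  old=⊥  +wl: 

Least fixpoint reached:
  node 0: [-4,4]
  node 1: [-4,4]
  node 2: [-4,4]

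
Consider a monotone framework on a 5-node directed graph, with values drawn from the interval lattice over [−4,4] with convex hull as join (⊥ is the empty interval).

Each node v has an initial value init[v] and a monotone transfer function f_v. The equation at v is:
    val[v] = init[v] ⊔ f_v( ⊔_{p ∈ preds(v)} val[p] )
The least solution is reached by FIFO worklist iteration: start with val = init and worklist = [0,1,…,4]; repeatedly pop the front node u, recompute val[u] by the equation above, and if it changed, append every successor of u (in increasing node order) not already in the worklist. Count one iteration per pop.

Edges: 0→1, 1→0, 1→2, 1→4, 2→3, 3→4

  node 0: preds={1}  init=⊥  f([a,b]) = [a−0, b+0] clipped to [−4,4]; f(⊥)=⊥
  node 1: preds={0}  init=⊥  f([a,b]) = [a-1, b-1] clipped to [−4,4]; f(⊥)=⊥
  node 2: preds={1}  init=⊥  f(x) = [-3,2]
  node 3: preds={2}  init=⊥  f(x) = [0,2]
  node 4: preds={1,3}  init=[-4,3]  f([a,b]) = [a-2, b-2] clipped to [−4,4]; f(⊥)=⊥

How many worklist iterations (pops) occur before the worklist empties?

5

Iteration log — 5 steps:
  step 1. node 0  ⊔preds=⊥  new=⊥  stable
  step 2. node 1  ⊔preds=⊥  new=⊥  stable
  step 3. node 2  ⊔preds=⊥  new=[-3,2]  old=⊥  +wl: 
  step 4. node 3  ⊔preds=[-3,2]  new=[0,2]  old=⊥  +wl: 
  step 5. node 4  ⊔preds=[0,2]  new=[-4,3]  stable

Least fixpoint reached:
  node 0: ⊥
  node 1: ⊥
  node 2: [-3,2]
  node 3: [0,2]
  node 4: [-4,3]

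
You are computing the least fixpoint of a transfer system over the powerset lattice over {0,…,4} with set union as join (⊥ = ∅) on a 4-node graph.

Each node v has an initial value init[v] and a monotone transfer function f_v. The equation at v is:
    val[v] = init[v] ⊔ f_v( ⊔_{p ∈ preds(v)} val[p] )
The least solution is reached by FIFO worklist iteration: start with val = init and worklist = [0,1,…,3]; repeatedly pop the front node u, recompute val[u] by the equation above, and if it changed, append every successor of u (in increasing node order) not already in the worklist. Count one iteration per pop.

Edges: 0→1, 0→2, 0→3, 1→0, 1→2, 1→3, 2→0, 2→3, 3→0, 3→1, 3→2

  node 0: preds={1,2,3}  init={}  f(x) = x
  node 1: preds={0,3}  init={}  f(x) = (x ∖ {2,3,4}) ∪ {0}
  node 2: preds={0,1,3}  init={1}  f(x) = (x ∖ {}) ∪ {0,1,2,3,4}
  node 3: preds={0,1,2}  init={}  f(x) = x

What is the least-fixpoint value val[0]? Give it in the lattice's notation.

Iteration log — 8 steps:
  step 1. node 0  ⊔preds={1}  new={1}  old={}  +wl: 
  step 2. node 1  ⊔preds={1}  new={0,1}  old={}  +wl: 0
  step 3. node 2  ⊔preds={0,1}  new={0,1,2,3,4}  old={1}  +wl: 
  step 4. node 3  ⊔preds={0,1,2,3,4}  new={0,1,2,3,4}  old={}  +wl: 1,2
  step 5. node 0  ⊔preds={0,1,2,3,4}  new={0,1,2,3,4}  old={1}  +wl: 3
  step 6. node 1  ⊔preds={0,1,2,3,4}  new={0,1}  stable
  step 7. node 2  ⊔preds={0,1,2,3,4}  new={0,1,2,3,4}  stable
  step 8. node 3  ⊔preds={0,1,2,3,4}  new={0,1,2,3,4}  stable

Least fixpoint reached:
  node 0: {0,1,2,3,4}
  node 1: {0,1}
  node 2: {0,1,2,3,4}
  node 3: {0,1,2,3,4}

{0,1,2,3,4}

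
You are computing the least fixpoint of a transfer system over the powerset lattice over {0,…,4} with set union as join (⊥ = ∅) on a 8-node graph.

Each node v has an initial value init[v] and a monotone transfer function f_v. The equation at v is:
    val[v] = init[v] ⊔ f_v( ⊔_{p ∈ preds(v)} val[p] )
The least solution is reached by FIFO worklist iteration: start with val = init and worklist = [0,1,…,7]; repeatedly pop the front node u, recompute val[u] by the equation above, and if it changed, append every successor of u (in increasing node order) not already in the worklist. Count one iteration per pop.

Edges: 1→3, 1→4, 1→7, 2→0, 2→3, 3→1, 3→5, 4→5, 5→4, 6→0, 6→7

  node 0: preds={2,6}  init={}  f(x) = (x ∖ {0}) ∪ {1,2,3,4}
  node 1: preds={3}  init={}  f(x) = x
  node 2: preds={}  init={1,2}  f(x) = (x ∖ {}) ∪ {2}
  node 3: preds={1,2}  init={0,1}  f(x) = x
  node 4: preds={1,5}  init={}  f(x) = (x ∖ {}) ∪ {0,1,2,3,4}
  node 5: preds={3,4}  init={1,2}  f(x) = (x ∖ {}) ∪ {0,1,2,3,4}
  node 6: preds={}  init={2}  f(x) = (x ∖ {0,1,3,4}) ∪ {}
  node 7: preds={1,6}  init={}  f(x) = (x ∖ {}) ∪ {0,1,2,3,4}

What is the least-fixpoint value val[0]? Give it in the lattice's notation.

{1,2,3,4}

Worklist (12 pops):
  #1 pop 0: in={1,2} → {1,2,3,4} (was {}); enqueue []
  #2 pop 1: in={0,1} → {0,1} (was {}); enqueue []
  #3 pop 2: in={} → {1,2} (no change)
  #4 pop 3: in={0,1,2} → {0,1,2} (was {0,1}); enqueue [1]
  #5 pop 4: in={0,1,2} → {0,1,2,3,4} (was {}); enqueue []
  #6 pop 5: in={0,1,2,3,4} → {0,1,2,3,4} (was {1,2}); enqueue [4]
  #7 pop 6: in={} → {2} (no change)
  #8 pop 7: in={0,1,2} → {0,1,2,3,4} (was {}); enqueue []
  #9 pop 1: in={0,1,2} → {0,1,2} (was {0,1}); enqueue [3,7]
  #10 pop 4: in={0,1,2,3,4} → {0,1,2,3,4} (no change)
  #11 pop 3: in={0,1,2} → {0,1,2} (no change)
  #12 pop 7: in={0,1,2} → {0,1,2,3,4} (no change)

Fixpoint:
  val[0] = {1,2,3,4}
  val[1] = {0,1,2}
  val[2] = {1,2}
  val[3] = {0,1,2}
  val[4] = {0,1,2,3,4}
  val[5] = {0,1,2,3,4}
  val[6] = {2}
  val[7] = {0,1,2,3,4}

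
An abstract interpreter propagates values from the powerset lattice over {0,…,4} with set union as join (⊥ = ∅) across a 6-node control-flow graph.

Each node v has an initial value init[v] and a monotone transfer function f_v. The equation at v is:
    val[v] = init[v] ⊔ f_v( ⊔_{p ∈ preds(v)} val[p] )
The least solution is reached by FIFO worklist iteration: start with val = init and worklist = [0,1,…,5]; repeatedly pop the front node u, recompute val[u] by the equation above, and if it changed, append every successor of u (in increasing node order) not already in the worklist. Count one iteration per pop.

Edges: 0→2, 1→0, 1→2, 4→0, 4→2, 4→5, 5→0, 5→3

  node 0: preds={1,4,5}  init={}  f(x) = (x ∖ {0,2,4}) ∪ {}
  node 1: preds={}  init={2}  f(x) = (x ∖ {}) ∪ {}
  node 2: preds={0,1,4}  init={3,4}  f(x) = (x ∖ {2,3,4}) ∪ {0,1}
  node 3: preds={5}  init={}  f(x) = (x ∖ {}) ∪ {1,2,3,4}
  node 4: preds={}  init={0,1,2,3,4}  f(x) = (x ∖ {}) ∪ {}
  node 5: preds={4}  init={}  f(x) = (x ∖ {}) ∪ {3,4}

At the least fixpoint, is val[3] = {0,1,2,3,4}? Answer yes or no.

yes

Iteration log — 8 steps:
  step 1. node 0  ⊔preds={0,1,2,3,4}  new={1,3}  old={}  +wl: 
  step 2. node 1  ⊔preds={}  new={2}  stable
  step 3. node 2  ⊔preds={0,1,2,3,4}  new={0,1,3,4}  old={3,4}  +wl: 
  step 4. node 3  ⊔preds={}  new={1,2,3,4}  old={}  +wl: 
  step 5. node 4  ⊔preds={}  new={0,1,2,3,4}  stable
  step 6. node 5  ⊔preds={0,1,2,3,4}  new={0,1,2,3,4}  old={}  +wl: 0,3
  step 7. node 0  ⊔preds={0,1,2,3,4}  new={1,3}  stable
  step 8. node 3  ⊔preds={0,1,2,3,4}  new={0,1,2,3,4}  old={1,2,3,4}  +wl: 

Least fixpoint reached:
  node 0: {1,3}
  node 1: {2}
  node 2: {0,1,3,4}
  node 3: {0,1,2,3,4}
  node 4: {0,1,2,3,4}
  node 5: {0,1,2,3,4}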